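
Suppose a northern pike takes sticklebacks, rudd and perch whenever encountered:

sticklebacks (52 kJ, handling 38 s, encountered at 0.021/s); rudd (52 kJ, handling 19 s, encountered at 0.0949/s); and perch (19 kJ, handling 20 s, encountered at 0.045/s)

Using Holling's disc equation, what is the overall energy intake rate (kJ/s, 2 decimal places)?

1.53 kJ/s

Energy encountered per unit search time: 0.021×52 + 0.0949×52 + 0.045×19 = 6.882 kJ/s.
Handling time per unit search time: 0.021×38 + 0.0949×19 + 0.045×20 = 3.501.
Rate = 6.882/(1 + 3.501) = 1.529 kJ/s.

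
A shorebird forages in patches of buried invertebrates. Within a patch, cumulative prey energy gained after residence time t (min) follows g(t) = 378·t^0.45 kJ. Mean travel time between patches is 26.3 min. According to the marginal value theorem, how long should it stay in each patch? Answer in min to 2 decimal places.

Maximise g(t)/(T+t): set derivative to zero → g'(t)(T+t) = g(t).
g'(t) = 0.45·378·t^-0.55. Setting 0.45·378·t^-0.55 = 378·t^0.45/(26.3+t) gives 0.45(26.3+t) = t, so 0.55·t = 0.45×26.3.
t* = 0.45×26.3/0.55 = 21.52 min.

21.52 min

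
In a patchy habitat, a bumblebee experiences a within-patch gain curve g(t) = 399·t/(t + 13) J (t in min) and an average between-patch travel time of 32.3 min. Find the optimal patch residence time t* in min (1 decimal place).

Optimal t* satisfies g'(t*) = g(t*)/(T + t*).
g'(t) = 399·13/(t + 13)². Setting 399·13/(t+13)² = 399t/[(t+13)(32.3+t)] gives 13(32.3+t) = t(t+13), so t² = 13×32.3 = 419.9.
t* = √419.9 = 20.49 min.

20.5 min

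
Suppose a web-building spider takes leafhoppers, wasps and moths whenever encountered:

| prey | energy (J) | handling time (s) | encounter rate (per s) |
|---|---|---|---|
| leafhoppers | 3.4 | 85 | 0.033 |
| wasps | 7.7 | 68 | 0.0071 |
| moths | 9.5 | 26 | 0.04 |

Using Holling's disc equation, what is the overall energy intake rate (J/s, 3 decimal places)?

0.103 J/s

R = (0.033×3.4 + 0.0071×7.7 + 0.04×9.5) / (1 + 0.033×85 + 0.0071×68 + 0.04×26) = 0.5469/5.328 = 0.1026 J/s.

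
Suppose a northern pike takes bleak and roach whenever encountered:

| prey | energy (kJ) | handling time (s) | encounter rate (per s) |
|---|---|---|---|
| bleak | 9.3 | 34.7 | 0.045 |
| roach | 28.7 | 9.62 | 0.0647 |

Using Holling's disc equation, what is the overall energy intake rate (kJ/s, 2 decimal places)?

Energy encountered per unit search time: 0.045×9.3 + 0.0647×28.7 = 2.275 kJ/s.
Handling time per unit search time: 0.045×34.7 + 0.0647×9.62 = 2.184.
Rate = 2.275/(1 + 2.184) = 0.7147 kJ/s.

0.71 kJ/s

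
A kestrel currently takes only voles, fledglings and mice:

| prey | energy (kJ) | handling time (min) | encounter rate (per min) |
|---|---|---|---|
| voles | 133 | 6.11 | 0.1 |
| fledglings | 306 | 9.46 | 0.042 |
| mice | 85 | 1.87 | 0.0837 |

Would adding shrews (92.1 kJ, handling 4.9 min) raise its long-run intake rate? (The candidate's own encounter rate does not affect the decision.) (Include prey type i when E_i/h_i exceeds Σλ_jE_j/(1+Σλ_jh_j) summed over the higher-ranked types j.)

Yes

On voles, fledglings and mice alone, R = ΣλE/(1+Σλh) = 33.27/2.165 = 15.37 kJ/min.
Profitability of shrews: 92.1/4.9 = 18.8 kJ/min.
Since 18.8 > R, including shrews increases the long-run rate.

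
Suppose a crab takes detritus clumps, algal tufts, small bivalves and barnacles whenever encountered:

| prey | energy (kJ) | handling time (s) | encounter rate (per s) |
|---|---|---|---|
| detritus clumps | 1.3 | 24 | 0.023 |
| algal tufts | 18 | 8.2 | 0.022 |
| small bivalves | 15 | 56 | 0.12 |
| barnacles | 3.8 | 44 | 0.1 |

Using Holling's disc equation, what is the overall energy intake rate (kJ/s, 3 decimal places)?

0.203 kJ/s

R = Σλ_iE_i / (1 + Σλ_ih_i)
Numerator: 0.023×1.3 + 0.022×18 + 0.12×15 + 0.1×3.8 = 2.606
Denominator: 1 + 0.023×24 + 0.022×8.2 + 0.12×56 + 0.1×44 = 12.85
R = 2.606/12.85 = 0.2028 kJ/s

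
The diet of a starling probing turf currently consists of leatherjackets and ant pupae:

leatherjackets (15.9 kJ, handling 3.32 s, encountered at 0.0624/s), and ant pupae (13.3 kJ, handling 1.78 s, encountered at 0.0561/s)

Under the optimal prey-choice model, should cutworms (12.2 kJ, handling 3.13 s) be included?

Yes

Intake rate on the current diet: R = (0.0624×15.9 + 0.0561×13.3) / (1 + 0.0624×3.32 + 0.0561×1.78) = 1.738/1.307 = 1.33 kJ/s.
Profitability of cutworms: 12.2/3.13 = 3.898 kJ/s.
Since 3.898 > R, including cutworms increases the long-run rate.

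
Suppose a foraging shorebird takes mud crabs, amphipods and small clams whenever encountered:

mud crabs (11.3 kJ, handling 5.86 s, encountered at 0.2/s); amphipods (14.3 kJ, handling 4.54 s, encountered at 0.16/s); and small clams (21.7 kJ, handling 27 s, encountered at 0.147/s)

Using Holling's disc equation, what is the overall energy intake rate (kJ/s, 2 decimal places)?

R = (0.2×11.3 + 0.16×14.3 + 0.147×21.7) / (1 + 0.2×5.86 + 0.16×4.54 + 0.147×27) = 7.738/6.867 = 1.127 kJ/s.

1.13 kJ/s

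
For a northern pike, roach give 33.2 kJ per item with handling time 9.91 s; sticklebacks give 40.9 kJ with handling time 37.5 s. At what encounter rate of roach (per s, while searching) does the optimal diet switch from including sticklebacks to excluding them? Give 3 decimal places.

0.049 per s

Drop sticklebacks once their profitability E₂/h₂ falls below the rate achievable on roach alone: E₂/h₂ = λE₁/(1 + λh₁).
Solve for λ: λE₁h₂ = E₂(1 + λh₁) → λ(E₁h₂ − E₂h₁) = E₂ → λ = E₂/(E₁h₂ − E₂h₁).
λ = 40.9/(33.2×37.5 − 40.9×9.91) = 40.9/839.7 = 0.04871 per s.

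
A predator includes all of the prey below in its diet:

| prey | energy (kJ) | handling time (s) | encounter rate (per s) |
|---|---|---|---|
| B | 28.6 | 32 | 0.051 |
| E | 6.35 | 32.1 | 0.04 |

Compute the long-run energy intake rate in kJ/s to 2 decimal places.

Energy encountered per unit search time: 0.051×28.6 + 0.04×6.35 = 1.713 kJ/s.
Handling time per unit search time: 0.051×32 + 0.04×32.1 = 2.916.
Rate = 1.713/(1 + 2.916) = 0.4373 kJ/s.

0.44 kJ/s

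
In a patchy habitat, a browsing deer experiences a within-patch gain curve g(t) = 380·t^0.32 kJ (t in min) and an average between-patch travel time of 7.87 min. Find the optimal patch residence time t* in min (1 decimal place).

3.7 min

Maximise g(t)/(T+t): set derivative to zero → g'(t)(T+t) = g(t).
g'(t) = 0.32·380·t^-0.68. Setting 0.32·380·t^-0.68 = 380·t^0.32/(7.87+t) gives 0.32(7.87+t) = t, so 0.68·t = 0.32×7.87.
t* = 0.32×7.87/0.68 = 3.704 min.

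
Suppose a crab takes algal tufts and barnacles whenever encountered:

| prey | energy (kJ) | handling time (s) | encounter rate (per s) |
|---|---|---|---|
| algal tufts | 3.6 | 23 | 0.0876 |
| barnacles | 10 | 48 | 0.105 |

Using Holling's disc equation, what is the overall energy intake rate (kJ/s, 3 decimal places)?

0.170 kJ/s

R = Σλ_iE_i / (1 + Σλ_ih_i)
Numerator: 0.0876×3.6 + 0.105×10 = 1.365
Denominator: 1 + 0.0876×23 + 0.105×48 = 8.055
R = 1.365/8.055 = 0.1695 kJ/s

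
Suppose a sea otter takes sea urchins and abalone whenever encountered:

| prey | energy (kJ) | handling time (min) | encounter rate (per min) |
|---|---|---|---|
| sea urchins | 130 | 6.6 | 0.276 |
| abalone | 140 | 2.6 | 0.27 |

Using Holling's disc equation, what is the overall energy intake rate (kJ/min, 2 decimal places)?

Energy encountered per unit search time: 0.276×130 + 0.27×140 = 73.68 kJ/min.
Handling time per unit search time: 0.276×6.6 + 0.27×2.6 = 2.524.
Rate = 73.68/(1 + 2.524) = 20.91 kJ/min.

20.91 kJ/min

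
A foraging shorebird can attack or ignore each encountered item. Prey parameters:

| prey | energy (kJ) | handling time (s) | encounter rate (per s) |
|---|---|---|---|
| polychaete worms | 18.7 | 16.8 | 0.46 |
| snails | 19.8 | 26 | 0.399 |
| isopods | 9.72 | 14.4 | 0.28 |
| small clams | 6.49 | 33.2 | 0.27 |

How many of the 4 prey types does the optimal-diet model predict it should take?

Profitabilities (E/h, kJ/s): polychaete worms 1.11, snails 0.762, isopods 0.675, small clams 0.195. Add prey in this order while the next type's profitability exceeds the intake rate on those already taken.
Rate on top 1: 0.9856. snails: 0.762 < 0.9856 → exclude; stop.
Optimal diet: polychaete worms — 1 of 4 types.

1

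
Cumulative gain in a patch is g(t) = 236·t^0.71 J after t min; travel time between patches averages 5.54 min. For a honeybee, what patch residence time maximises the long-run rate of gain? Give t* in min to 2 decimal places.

13.56 min

By the marginal value theorem, leave when the instantaneous gain rate g'(t) equals the habitat-wide average g(t)/(T + t).
g'(t) = 0.71·236·t^-0.29. Setting 0.71·236·t^-0.29 = 236·t^0.71/(5.54+t) gives 0.71(5.54+t) = t, so 0.29·t = 0.71×5.54.
t* = 0.71×5.54/0.29 = 13.56 min.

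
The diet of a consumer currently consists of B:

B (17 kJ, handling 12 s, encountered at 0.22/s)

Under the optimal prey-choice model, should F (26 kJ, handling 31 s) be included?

No

Intake rate on the current diet: R = (0.22×17) / (1 + 0.22×12) = 3.74/3.64 = 1.027 kJ/s.
Profitability of F: 26/31 = 0.8387 kJ/s.
Since 0.8387 < R, time spent handling F is better spent searching.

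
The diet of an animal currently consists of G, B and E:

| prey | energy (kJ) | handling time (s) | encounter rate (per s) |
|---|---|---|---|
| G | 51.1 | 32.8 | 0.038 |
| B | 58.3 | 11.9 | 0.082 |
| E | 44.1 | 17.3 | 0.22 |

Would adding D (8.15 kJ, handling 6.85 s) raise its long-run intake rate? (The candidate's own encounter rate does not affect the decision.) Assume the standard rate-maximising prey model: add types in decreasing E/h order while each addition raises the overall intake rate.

Intake rate on the current diet: R = (0.038×51.1 + 0.082×58.3 + 0.22×44.1) / (1 + 0.038×32.8 + 0.082×11.9 + 0.22×17.3) = 16.42/7.028 = 2.337 kJ/s.
D: E/h = 8.15/6.85 = 1.19 kJ/s.
Since 1.19 < R, time spent handling D is better spent searching.

No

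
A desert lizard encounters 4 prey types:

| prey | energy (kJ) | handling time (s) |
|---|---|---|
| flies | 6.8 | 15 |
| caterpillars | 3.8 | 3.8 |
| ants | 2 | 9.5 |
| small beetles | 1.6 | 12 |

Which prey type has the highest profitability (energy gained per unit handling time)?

In descending order of E/h:
caterpillars: 3.8/3.8 = 1 kJ/s
flies: 6.8/15 = 0.453 kJ/s
ants: 2/9.5 = 0.211 kJ/s
small beetles: 1.6/12 = 0.133 kJ/s

caterpillars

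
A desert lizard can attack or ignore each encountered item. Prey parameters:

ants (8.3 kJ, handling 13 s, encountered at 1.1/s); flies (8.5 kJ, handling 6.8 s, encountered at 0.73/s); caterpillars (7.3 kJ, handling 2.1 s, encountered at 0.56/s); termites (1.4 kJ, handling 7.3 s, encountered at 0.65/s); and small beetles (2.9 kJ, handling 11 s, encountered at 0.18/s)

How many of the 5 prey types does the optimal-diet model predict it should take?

1

Profitabilities (E/h, kJ/s): caterpillars 3.48, flies 1.25, ants 0.638, small beetles 0.264, termites 0.192. Add prey in this order while the next type's profitability exceeds the intake rate on those already taken.
Rate on top 1: 1.879. flies: 1.25 < 1.879 → exclude; stop.
Optimal diet: caterpillars — 1 of 5 types.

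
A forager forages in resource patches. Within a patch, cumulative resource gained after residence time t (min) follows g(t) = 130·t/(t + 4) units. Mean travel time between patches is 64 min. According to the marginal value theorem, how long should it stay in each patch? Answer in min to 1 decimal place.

Optimal t* satisfies g'(t*) = g(t*)/(T + t*).
g'(t) = 130·4/(t + 4)². Setting 130·4/(t+4)² = 130t/[(t+4)(64+t)] gives 4(64+t) = t(t+4), so t² = 4×64 = 256.
t* = √256 = 16 min.

16.0 min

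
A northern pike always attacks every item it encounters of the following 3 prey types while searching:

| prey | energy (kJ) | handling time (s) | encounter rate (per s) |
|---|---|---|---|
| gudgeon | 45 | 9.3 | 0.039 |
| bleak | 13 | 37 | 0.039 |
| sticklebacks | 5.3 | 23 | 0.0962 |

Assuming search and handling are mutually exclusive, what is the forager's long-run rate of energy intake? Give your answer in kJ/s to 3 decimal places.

R = Σλ_iE_i / (1 + Σλ_ih_i)
Numerator: 0.039×45 + 0.039×13 + 0.0962×5.3 = 2.772
Denominator: 1 + 0.039×9.3 + 0.039×37 + 0.0962×23 = 5.018
R = 2.772/5.018 = 0.5524 kJ/s

0.552 kJ/s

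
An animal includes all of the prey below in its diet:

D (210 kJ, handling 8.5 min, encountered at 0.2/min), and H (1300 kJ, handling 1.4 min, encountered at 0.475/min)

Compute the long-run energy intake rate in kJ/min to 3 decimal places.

R = Σλ_iE_i / (1 + Σλ_ih_i)
Numerator: 0.2×210 + 0.475×1300 = 659.5
Denominator: 1 + 0.2×8.5 + 0.475×1.4 = 3.365
R = 659.5/3.365 = 196 kJ/min

195.988 kJ/min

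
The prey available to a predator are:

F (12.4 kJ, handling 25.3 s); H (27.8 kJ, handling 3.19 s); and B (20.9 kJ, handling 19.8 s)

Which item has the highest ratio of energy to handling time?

H

Profitability E/h (kJ/s): F = 12.4/25.3 = 0.49, H = 27.8/3.19 = 8.71, B = 20.9/19.8 = 1.06.
Ranked: H > B > F.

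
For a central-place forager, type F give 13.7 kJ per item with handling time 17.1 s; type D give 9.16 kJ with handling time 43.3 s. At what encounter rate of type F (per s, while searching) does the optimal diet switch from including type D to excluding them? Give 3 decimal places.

At the threshold, the rate on type F alone equals the profitability of type D: λ·13.7/(1 + λ·17.1) = 9.16/43.3 = 0.2115.
Rearranging, λ(13.7 − 0.2115×17.1) = 0.2115, so λ = 0.2115/10.08 = 0.02098 per s.

0.021 per s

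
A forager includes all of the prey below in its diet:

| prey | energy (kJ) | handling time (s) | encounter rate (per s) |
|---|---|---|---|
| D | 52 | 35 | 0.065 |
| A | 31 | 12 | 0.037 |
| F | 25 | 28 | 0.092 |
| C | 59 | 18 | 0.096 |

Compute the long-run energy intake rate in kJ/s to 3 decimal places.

1.557 kJ/s

R = Σλ_iE_i / (1 + Σλ_ih_i)
Numerator: 0.065×52 + 0.037×31 + 0.092×25 + 0.096×59 = 12.49
Denominator: 1 + 0.065×35 + 0.037×12 + 0.092×28 + 0.096×18 = 8.023
R = 12.49/8.023 = 1.557 kJ/s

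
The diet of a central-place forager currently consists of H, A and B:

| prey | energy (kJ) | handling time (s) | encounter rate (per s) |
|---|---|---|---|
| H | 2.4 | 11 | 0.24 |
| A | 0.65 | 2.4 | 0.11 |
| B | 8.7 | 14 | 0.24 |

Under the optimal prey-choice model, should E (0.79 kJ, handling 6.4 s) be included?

On H, A and B alone, R = ΣλE/(1+Σλh) = 2.735/7.264 = 0.3766 kJ/s.
Profitability of E: 0.79/6.4 = 0.1234 kJ/s.
Since 0.1234 < R, time spent handling E is better spent searching.

No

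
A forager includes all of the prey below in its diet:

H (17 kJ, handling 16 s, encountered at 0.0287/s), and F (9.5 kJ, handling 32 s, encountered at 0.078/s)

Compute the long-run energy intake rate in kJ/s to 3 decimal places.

0.311 kJ/s

R = Σλ_iE_i / (1 + Σλ_ih_i)
Numerator: 0.0287×17 + 0.078×9.5 = 1.229
Denominator: 1 + 0.0287×16 + 0.078×32 = 3.955
R = 1.229/3.955 = 0.3107 kJ/s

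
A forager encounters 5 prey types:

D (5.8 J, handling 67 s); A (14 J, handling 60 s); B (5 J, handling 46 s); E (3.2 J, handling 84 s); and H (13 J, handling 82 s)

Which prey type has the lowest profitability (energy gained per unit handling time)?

In descending order of E/h:
A: 14/60 = 0.233 J/s
H: 13/82 = 0.159 J/s
B: 5/46 = 0.109 J/s
D: 5.8/67 = 0.0866 J/s
E: 3.2/84 = 0.0381 J/s

E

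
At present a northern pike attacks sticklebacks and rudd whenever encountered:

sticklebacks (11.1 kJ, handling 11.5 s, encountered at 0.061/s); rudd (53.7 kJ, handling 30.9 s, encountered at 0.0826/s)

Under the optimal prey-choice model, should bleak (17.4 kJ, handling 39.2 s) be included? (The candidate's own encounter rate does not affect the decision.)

No

Intake rate on the current diet: R = (0.061×11.1 + 0.0826×53.7) / (1 + 0.061×11.5 + 0.0826×30.9) = 5.113/4.254 = 1.202 kJ/s.
bleak: E/h = 17.4/39.2 = 0.4439 kJ/s.
Since 0.4439 < R, time spent handling bleak is better spent searching.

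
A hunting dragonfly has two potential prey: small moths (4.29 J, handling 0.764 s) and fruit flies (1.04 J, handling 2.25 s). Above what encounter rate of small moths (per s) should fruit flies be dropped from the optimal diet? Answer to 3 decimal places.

0.117 per s

At the threshold, the rate on small moths alone equals the profitability of fruit flies: λ·4.29/(1 + λ·0.764) = 1.04/2.25 = 0.4622.
Rearranging, λ(4.29 − 0.4622×0.764) = 0.4622, so λ = 0.4622/3.937 = 0.1174 per s.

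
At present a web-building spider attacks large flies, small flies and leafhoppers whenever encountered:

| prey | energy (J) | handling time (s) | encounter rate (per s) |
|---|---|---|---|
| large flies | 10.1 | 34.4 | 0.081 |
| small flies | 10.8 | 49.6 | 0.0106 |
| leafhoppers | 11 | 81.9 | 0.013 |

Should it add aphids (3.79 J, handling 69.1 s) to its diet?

No

Intake rate on the current diet: R = (0.081×10.1 + 0.0106×10.8 + 0.013×11) / (1 + 0.081×34.4 + 0.0106×49.6 + 0.013×81.9) = 1.076/5.377 = 0.2 J/s.
aphids: E/h = 3.79/69.1 = 0.05485 J/s.
0.05485 < 0.2, so adding aphids would lower the average — exclude it.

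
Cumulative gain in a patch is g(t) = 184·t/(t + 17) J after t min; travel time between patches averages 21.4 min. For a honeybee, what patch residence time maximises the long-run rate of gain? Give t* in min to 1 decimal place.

Maximise g(t)/(T+t): set derivative to zero → g'(t)(T+t) = g(t).
g'(t) = 184·17/(t + 17)². Setting 184·17/(t+17)² = 184t/[(t+17)(21.4+t)] gives 17(21.4+t) = t(t+17), so t² = 17×21.4 = 363.8.
t* = √363.8 = 19.07 min.

19.1 min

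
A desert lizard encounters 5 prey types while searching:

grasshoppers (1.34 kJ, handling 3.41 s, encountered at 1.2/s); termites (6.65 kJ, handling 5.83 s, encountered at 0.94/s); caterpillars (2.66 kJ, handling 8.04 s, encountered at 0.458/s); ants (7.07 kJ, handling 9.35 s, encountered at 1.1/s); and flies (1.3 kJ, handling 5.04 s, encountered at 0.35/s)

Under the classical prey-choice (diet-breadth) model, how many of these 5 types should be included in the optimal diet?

1

E/h in descending order: termites 1.14, ants 0.756, grasshoppers 0.393, caterpillars 0.331, flies 0.258 kJ/s. The optimal diet is the largest prefix of this list for which every included type satisfies E_i/h_i > R on the types above it.
Rate on top 1: 0.9646. ants: 0.756 < 0.9646 → exclude; stop.
Optimal diet: termites — 1 of 5 types.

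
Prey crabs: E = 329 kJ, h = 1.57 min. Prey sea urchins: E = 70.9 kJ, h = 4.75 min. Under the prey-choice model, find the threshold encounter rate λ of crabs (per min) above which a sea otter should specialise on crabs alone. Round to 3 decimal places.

Drop sea urchins once their profitability E₂/h₂ falls below the rate achievable on crabs alone: E₂/h₂ = λE₁/(1 + λh₁).
Solve for λ: λE₁h₂ = E₂(1 + λh₁) → λ(E₁h₂ − E₂h₁) = E₂ → λ = E₂/(E₁h₂ − E₂h₁).
λ = 70.9/(329×4.75 − 70.9×1.57) = 70.9/1451 = 0.04885 per min.

0.049 per min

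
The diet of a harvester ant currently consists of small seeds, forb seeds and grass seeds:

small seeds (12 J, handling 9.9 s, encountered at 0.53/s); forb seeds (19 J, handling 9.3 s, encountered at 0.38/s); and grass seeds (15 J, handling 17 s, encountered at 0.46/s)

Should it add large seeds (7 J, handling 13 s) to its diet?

No

Intake rate on the current diet: R = (0.53×12 + 0.38×19 + 0.46×15) / (1 + 0.53×9.9 + 0.38×9.3 + 0.46×17) = 20.48/17.6 = 1.164 J/s.
large seeds: E/h = 7/13 = 0.5385 J/s.
Since 0.5385 < R, time spent handling large seeds is better spent searching.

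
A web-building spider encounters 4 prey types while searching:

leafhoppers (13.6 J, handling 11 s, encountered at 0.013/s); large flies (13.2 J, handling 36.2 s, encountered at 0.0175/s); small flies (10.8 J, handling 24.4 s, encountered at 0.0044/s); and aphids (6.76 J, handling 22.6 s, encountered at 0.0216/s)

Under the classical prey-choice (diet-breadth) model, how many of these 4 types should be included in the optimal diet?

4

Rank by E/h (J/s): leafhoppers 1.24, small flies 0.443, large flies 0.365, aphids 0.299. Include each in turn until the next type's E/h falls below the running intake rate.
Rate on top 1: 0.1547. small flies: 0.443 > 0.1547 → include.
Rate on top 2: 0.1794. large flies: 0.365 > 0.1794 → include.
Rate on top 3: 0.2417. aphids: 0.299 > 0.2417 → include.
Optimal diet: leafhoppers, small flies, large flies, aphids — 4 of 4 types.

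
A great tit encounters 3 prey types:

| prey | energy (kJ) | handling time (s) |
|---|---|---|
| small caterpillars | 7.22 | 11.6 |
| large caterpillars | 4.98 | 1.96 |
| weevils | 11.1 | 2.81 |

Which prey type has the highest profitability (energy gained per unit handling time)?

In descending order of E/h:
weevils: 11.1/2.81 = 3.95 kJ/s
large caterpillars: 4.98/1.96 = 2.54 kJ/s
small caterpillars: 7.22/11.6 = 0.622 kJ/s

weevils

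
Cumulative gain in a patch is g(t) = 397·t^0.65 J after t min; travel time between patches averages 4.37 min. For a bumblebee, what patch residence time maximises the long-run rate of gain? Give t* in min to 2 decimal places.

Maximise g(t)/(T+t): set derivative to zero → g'(t)(T+t) = g(t).
g'(t) = 0.65·397·t^-0.35. Setting 0.65·397·t^-0.35 = 397·t^0.65/(4.37+t) gives 0.65(4.37+t) = t, so 0.35·t = 0.65×4.37.
t* = 0.65×4.37/0.35 = 8.116 min.

8.12 min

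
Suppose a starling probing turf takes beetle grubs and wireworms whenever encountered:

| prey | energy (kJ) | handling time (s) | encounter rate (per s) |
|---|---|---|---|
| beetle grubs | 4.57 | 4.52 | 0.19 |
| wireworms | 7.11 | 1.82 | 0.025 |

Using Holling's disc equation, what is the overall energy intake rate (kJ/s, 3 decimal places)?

Energy encountered per unit search time: 0.19×4.57 + 0.025×7.11 = 1.046 kJ/s.
Handling time per unit search time: 0.19×4.52 + 0.025×1.82 = 0.9043.
Rate = 1.046/(1 + 0.9043) = 0.5493 kJ/s.

0.549 kJ/s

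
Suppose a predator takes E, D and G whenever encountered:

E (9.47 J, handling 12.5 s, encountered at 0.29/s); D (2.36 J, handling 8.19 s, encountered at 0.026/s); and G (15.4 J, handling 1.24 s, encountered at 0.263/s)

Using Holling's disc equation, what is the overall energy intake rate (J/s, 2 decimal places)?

1.33 J/s

R = Σλ_iE_i / (1 + Σλ_ih_i)
Numerator: 0.29×9.47 + 0.026×2.36 + 0.263×15.4 = 6.858
Denominator: 1 + 0.29×12.5 + 0.026×8.19 + 0.263×1.24 = 5.164
R = 6.858/5.164 = 1.328 J/s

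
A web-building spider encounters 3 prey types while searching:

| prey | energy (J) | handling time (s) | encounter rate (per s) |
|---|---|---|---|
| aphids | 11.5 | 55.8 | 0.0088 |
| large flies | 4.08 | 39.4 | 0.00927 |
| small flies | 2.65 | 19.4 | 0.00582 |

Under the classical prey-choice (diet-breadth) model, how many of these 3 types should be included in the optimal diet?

3

Profitabilities (E/h, J/s): aphids 0.206, small flies 0.137, large flies 0.104. Add prey in this order while the next type's profitability exceeds the intake rate on those already taken.
Rate on top 1: 0.06787. small flies: 0.137 > 0.06787 → include.
Rate on top 2: 0.07271. large flies: 0.104 > 0.07271 → include.
Optimal diet: aphids, small flies, large flies — 3 of 3 types.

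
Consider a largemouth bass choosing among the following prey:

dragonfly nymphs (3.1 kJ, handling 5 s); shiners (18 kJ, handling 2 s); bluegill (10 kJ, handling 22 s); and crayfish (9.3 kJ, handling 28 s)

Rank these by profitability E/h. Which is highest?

shiners

Profitability E/h (kJ/s): dragonfly nymphs = 3.1/5 = 0.62, shiners = 18/2 = 9, bluegill = 10/22 = 0.455, crayfish = 9.3/28 = 0.332.
Ranked: shiners > dragonfly nymphs > bluegill > crayfish.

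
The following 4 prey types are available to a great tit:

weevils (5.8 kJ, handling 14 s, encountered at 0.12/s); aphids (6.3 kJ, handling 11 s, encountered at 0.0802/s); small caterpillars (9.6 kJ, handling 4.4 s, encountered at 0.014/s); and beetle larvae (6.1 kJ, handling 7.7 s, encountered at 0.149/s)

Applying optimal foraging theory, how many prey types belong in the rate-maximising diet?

E/h in descending order: small caterpillars 2.18, beetle larvae 0.792, aphids 0.573, weevils 0.414 kJ/s. The optimal diet is the largest prefix of this list for which every included type satisfies E_i/h_i > R on the types above it.
Rate on top 1: 0.1266. beetle larvae: 0.792 > 0.1266 → include.
Rate on top 2: 0.4723. aphids: 0.573 > 0.4723 → include.
Rate on top 3: 0.501. weevils: 0.414 < 0.501 → exclude; stop.
Optimal diet: small caterpillars, beetle larvae, aphids — 3 of 4 types.

3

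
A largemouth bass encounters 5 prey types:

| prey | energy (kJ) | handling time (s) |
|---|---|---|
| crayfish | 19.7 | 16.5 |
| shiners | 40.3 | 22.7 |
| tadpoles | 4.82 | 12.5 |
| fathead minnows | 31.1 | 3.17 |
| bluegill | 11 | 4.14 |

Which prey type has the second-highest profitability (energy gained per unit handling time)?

In descending order of E/h:
fathead minnows: 31.1/3.17 = 9.81 kJ/s
bluegill: 11/4.14 = 2.66 kJ/s
shiners: 40.3/22.7 = 1.78 kJ/s
crayfish: 19.7/16.5 = 1.19 kJ/s
tadpoles: 4.82/12.5 = 0.386 kJ/s

bluegill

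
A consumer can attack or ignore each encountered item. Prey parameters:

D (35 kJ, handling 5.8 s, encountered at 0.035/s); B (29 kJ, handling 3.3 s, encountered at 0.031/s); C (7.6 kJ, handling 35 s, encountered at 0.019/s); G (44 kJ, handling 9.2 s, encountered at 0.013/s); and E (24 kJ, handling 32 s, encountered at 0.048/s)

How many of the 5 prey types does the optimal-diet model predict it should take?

3

E/h in descending order: B 8.79, D 6.03, G 4.78, E 0.75, C 0.217 kJ/s. The optimal diet is the largest prefix of this list for which every included type satisfies E_i/h_i > R on the types above it.
Rate on top 1: 0.8156. D: 6.03 > 0.8156 → include.
Rate on top 2: 1.627. G: 4.78 > 1.627 → include.
Rate on top 3: 1.892. E: 0.75 < 1.892 → exclude; stop.
Optimal diet: B, D, G — 3 of 5 types.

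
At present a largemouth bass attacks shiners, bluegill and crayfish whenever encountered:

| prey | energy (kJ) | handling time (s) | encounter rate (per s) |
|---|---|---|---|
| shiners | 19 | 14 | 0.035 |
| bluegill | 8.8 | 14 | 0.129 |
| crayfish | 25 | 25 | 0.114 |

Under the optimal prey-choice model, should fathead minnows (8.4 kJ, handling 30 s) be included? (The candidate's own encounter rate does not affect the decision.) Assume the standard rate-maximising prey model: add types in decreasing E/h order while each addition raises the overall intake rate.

No

Current rate: (0.035×19 + 0.129×8.8 + 0.114×25)/(1 + 0.035×14 + 0.129×14 + 0.114×25) = 0.7566 kJ/s.
fathead minnows: E/h = 8.4/30 = 0.28 kJ/s.
Since 0.28 < R, time spent handling fathead minnows is better spent searching.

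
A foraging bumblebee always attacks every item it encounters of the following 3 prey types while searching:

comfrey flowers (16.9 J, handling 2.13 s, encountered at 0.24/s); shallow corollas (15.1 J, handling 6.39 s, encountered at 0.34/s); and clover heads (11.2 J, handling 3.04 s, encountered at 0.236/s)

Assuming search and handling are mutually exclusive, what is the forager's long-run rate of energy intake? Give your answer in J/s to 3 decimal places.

2.689 J/s

Energy encountered per unit search time: 0.24×16.9 + 0.34×15.1 + 0.236×11.2 = 11.83 J/s.
Handling time per unit search time: 0.24×2.13 + 0.34×6.39 + 0.236×3.04 = 3.401.
Rate = 11.83/(1 + 3.401) = 2.689 J/s.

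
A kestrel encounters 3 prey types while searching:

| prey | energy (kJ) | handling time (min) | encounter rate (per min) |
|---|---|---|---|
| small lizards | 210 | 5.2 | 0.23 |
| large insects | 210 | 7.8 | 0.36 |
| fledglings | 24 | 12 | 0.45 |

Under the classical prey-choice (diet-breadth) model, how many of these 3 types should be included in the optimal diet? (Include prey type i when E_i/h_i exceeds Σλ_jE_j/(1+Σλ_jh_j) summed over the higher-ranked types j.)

2

Profitabilities (E/h, kJ/min): small lizards 40.4, large insects 26.9, fledglings 2. Add prey in this order while the next type's profitability exceeds the intake rate on those already taken.
Rate on top 1: 21.99. large insects: 26.9 > 21.99 → include.
Rate on top 2: 24.76. fledglings: 2 < 24.76 → exclude; stop.
Optimal diet: small lizards, large insects — 2 of 3 types.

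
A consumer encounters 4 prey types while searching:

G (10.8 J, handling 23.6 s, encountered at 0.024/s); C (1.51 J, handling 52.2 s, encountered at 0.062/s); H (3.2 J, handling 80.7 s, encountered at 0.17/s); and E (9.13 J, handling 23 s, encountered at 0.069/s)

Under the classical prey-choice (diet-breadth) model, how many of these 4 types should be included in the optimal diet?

2

E/h in descending order: G 0.458, E 0.397, H 0.0397, C 0.0289 J/s. The optimal diet is the largest prefix of this list for which every included type satisfies E_i/h_i > R on the types above it.
Rate on top 1: 0.1655. E: 0.397 > 0.1655 → include.
Rate on top 2: 0.282. H: 0.0397 < 0.282 → exclude; stop.
Optimal diet: G, E — 2 of 4 types.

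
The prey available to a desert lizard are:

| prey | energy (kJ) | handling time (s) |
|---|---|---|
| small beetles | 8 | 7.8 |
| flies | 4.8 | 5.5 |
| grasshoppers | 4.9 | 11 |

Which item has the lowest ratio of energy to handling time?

In descending order of E/h:
small beetles: 8/7.8 = 1.03 kJ/s
flies: 4.8/5.5 = 0.873 kJ/s
grasshoppers: 4.9/11 = 0.445 kJ/s

grasshoppers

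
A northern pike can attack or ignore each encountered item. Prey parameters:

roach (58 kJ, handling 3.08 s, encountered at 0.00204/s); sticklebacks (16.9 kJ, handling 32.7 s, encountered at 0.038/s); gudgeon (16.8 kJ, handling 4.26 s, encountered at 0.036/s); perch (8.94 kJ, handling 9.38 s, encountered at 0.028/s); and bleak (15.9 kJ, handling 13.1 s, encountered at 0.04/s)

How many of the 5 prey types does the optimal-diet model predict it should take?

4

Profitabilities (E/h, kJ/s): roach 18.8, gudgeon 3.94, bleak 1.21, perch 0.953, sticklebacks 0.517. Add prey in this order while the next type's profitability exceeds the intake rate on those already taken.
Rate on top 1: 0.1176. gudgeon: 3.94 > 0.1176 → include.
Rate on top 2: 0.6236. bleak: 1.21 > 0.6236 → include.
Rate on top 3: 0.8072. perch: 0.953 > 0.8072 → include.
Rate on top 4: 0.8269. sticklebacks: 0.517 < 0.8269 → exclude; stop.
Optimal diet: roach, gudgeon, bleak, perch — 4 of 5 types.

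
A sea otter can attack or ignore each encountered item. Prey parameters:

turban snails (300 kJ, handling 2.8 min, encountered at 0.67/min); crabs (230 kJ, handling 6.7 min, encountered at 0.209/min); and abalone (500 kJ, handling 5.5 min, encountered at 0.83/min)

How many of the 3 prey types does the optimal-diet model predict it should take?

2

Profitabilities (E/h, kJ/min): turban snails 107, abalone 90.9, crabs 34.3. Add prey in this order while the next type's profitability exceeds the intake rate on those already taken.
Rate on top 1: 69.89. abalone: 90.9 > 69.89 → include.
Rate on top 2: 82.78. crabs: 34.3 < 82.78 → exclude; stop.
Optimal diet: turban snails, abalone — 2 of 3 types.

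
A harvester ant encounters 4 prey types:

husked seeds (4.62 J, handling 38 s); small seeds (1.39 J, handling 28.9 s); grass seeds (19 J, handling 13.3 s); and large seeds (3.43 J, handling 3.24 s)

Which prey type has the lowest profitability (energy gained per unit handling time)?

Profitability E/h (J/s): husked seeds = 4.62/38 = 0.122, small seeds = 1.39/28.9 = 0.0481, grass seeds = 19/13.3 = 1.43, large seeds = 3.43/3.24 = 1.06.
Ranked: grass seeds > large seeds > husked seeds > small seeds.

small seeds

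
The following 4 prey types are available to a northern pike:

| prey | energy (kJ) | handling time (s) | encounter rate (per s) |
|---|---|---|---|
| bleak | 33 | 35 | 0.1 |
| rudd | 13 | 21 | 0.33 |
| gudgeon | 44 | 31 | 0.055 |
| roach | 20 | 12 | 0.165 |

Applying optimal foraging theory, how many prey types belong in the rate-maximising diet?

Rank by E/h (kJ/s): roach 1.67, gudgeon 1.42, bleak 0.943, rudd 0.619. Include each in turn until the next type's E/h falls below the running intake rate.
Rate on top 1: 1.107. gudgeon: 1.42 > 1.107 → include.
Rate on top 2: 1.221. bleak: 0.943 < 1.221 → exclude; stop.
Optimal diet: roach, gudgeon — 2 of 4 types.

2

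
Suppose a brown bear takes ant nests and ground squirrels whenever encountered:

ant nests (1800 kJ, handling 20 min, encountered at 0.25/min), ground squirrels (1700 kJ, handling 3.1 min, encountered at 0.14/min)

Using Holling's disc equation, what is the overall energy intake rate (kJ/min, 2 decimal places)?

R = (0.25×1800 + 0.14×1700) / (1 + 0.25×20 + 0.14×3.1) = 688/6.434 = 106.9 kJ/min.

106.93 kJ/min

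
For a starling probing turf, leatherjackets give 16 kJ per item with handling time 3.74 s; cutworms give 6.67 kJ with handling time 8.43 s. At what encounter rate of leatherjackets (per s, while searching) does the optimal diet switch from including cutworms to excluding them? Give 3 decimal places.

0.061 per s

At the threshold, the rate on leatherjackets alone equals the profitability of cutworms: λ·16/(1 + λ·3.74) = 6.67/8.43 = 0.7912.
Rearranging, λ(16 − 0.7912×3.74) = 0.7912, so λ = 0.7912/13.04 = 0.06067 per s.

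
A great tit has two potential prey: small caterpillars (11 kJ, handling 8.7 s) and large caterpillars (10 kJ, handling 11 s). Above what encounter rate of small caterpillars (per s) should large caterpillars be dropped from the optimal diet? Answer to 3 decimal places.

0.294 per s

Drop large caterpillars once their profitability E₂/h₂ falls below the rate achievable on small caterpillars alone: E₂/h₂ = λE₁/(1 + λh₁).
Solve for λ: λE₁h₂ = E₂(1 + λh₁) → λ(E₁h₂ − E₂h₁) = E₂ → λ = E₂/(E₁h₂ − E₂h₁).
λ = 10/(11×11 − 10×8.7) = 10/34 = 0.2941 per s.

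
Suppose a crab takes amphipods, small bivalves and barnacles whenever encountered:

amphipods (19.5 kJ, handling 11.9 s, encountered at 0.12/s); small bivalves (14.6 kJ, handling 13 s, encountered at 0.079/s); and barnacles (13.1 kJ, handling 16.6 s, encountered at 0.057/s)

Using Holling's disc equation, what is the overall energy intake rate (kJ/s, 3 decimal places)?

0.963 kJ/s

R = Σλ_iE_i / (1 + Σλ_ih_i)
Numerator: 0.12×19.5 + 0.079×14.6 + 0.057×13.1 = 4.24
Denominator: 1 + 0.12×11.9 + 0.079×13 + 0.057×16.6 = 4.401
R = 4.24/4.401 = 0.9634 kJ/s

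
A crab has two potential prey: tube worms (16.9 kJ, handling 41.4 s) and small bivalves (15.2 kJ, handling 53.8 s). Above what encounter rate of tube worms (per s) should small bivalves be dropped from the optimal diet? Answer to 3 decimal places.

Drop small bivalves once their profitability E₂/h₂ falls below the rate achievable on tube worms alone: E₂/h₂ = λE₁/(1 + λh₁).
Solve for λ: λE₁h₂ = E₂(1 + λh₁) → λ(E₁h₂ − E₂h₁) = E₂ → λ = E₂/(E₁h₂ − E₂h₁).
λ = 15.2/(16.9×53.8 − 15.2×41.4) = 15.2/279.9 = 0.0543 per s.

0.054 per s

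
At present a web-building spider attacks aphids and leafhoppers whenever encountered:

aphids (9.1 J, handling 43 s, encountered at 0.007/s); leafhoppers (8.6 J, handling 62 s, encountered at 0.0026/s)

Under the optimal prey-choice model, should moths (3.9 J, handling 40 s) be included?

Yes

Intake rate on the current diet: R = (0.007×9.1 + 0.0026×8.6) / (1 + 0.007×43 + 0.0026×62) = 0.08606/1.462 = 0.05886 J/s.
moths: E/h = 3.9/40 = 0.0975 J/s.
Since 0.0975 > R, including moths increases the long-run rate.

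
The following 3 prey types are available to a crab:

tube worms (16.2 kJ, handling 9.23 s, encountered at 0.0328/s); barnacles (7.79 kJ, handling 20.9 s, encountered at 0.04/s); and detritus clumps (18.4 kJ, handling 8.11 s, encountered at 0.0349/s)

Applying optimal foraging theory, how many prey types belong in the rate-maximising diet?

2

E/h in descending order: detritus clumps 2.27, tube worms 1.76, barnacles 0.373 kJ/s. The optimal diet is the largest prefix of this list for which every included type satisfies E_i/h_i > R on the types above it.
Rate on top 1: 0.5005. tube worms: 1.76 > 0.5005 → include.
Rate on top 2: 0.74. barnacles: 0.373 < 0.74 → exclude; stop.
Optimal diet: detritus clumps, tube worms — 2 of 3 types.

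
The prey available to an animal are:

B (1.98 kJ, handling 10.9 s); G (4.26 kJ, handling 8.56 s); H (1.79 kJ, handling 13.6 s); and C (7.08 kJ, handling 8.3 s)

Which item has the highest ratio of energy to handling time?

C

In descending order of E/h:
C: 7.08/8.3 = 0.853 kJ/s
G: 4.26/8.56 = 0.498 kJ/s
B: 1.98/10.9 = 0.182 kJ/s
H: 1.79/13.6 = 0.132 kJ/s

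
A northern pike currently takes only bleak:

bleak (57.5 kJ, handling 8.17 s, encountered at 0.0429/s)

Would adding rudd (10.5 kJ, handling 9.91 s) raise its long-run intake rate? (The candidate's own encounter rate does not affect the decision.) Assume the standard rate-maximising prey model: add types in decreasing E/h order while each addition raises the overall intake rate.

No

Intake rate on the current diet: R = (0.0429×57.5) / (1 + 0.0429×8.17) = 2.467/1.35 = 1.827 kJ/s.
Profitability of rudd: 10.5/9.91 = 1.06 kJ/s.
Since 1.06 < R, time spent handling rudd is better spent searching.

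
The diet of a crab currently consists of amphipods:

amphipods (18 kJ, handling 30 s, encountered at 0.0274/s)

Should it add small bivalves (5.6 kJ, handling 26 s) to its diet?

No

Current rate: (0.0274×18)/(1 + 0.0274×30) = 0.2707 kJ/s.
small bivalves: E/h = 5.6/26 = 0.2154 kJ/s.
Since 0.2154 < R, time spent handling small bivalves is better spent searching.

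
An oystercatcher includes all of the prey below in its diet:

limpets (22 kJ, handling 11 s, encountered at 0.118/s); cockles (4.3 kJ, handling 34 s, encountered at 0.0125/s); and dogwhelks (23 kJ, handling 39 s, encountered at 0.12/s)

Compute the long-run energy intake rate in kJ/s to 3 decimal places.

0.731 kJ/s

Energy encountered per unit search time: 0.118×22 + 0.0125×4.3 + 0.12×23 = 5.41 kJ/s.
Handling time per unit search time: 0.118×11 + 0.0125×34 + 0.12×39 = 6.403.
Rate = 5.41/(1 + 6.403) = 0.7308 kJ/s.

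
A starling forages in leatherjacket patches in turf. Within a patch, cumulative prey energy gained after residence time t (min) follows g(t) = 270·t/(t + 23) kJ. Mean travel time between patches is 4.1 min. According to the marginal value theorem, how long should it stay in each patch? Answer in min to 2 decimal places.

By the marginal value theorem, leave when the instantaneous gain rate g'(t) equals the habitat-wide average g(t)/(T + t).
g'(t) = 270·23/(t + 23)². Setting 270·23/(t+23)² = 270t/[(t+23)(4.1+t)] gives 23(4.1+t) = t(t+23), so t² = 23×4.1 = 94.3.
t* = √94.3 = 9.711 min.

9.71 min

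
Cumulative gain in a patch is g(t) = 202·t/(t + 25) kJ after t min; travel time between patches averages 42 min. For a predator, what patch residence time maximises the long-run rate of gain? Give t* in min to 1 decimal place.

32.4 min

Maximise g(t)/(T+t): set derivative to zero → g'(t)(T+t) = g(t).
g'(t) = 202·25/(t + 25)². Setting 202·25/(t+25)² = 202t/[(t+25)(42+t)] gives 25(42+t) = t(t+25), so t² = 25×42 = 1050.
t* = √1050 = 32.4 min.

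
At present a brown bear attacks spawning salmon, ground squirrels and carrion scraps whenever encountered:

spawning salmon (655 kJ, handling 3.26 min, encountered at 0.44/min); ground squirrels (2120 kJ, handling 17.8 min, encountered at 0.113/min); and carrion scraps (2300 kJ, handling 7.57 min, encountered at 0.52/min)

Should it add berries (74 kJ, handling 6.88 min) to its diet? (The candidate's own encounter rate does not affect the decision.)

No

Intake rate on the current diet: R = (0.44×655 + 0.113×2120 + 0.52×2300) / (1 + 0.44×3.26 + 0.113×17.8 + 0.52×7.57) = 1724/8.382 = 205.6 kJ/min.
Profitability of berries: 74/6.88 = 10.76 kJ/min.
Since 10.76 < R, time spent handling berries is better spent searching.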